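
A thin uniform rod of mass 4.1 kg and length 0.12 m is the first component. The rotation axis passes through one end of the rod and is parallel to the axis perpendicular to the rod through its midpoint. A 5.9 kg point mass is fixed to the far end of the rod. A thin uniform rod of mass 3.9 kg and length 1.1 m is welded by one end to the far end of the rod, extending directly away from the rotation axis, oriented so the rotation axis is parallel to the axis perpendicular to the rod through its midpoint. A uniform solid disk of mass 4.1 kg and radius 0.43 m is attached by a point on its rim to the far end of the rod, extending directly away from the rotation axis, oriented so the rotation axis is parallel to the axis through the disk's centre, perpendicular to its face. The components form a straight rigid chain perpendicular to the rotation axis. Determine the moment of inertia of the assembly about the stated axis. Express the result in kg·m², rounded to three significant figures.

Thin rod: I_cm = (1/12)ML² = (1/12)(4.1)(0.12)² = 0.00492 kg·m²; centre at d = 0.06 m, so the parallel axis theorem gives I = 0.00492 + (4.1)(0.06)² = 0.01968 kg·m².
Point mass: I_cm = 0; centre at d = 0.06 + 0.06 = 0.12 m, so the parallel axis theorem gives I = 0 + (5.9)(0.12)² = 0.08496 kg·m².
Thin rod: I_cm = (1/12)ML² = (1/12)(3.9)(1.1)² = 0.39325 kg·m²; centre at d = 0.06 + 0.06 + 0.55 = 0.67 m, so the parallel axis theorem gives I = 0.39325 + (3.9)(0.67)² = 2.144 kg·m².
Solid disk: I_cm = (1/2)MR² = (1/2)(4.1)(0.43)² = 0.37904 kg·m²; centre at d = 0.06 + 0.06 + 0.55 + 0.55 + 0.43 = 1.65 m, so the parallel axis theorem gives I = 0.37904 + (4.1)(1.65)² = 11.541 kg·m².
Total I = 0.01968 + 0.08496 + 2.144 + 11.541 = 13.79 kg·m².

13.8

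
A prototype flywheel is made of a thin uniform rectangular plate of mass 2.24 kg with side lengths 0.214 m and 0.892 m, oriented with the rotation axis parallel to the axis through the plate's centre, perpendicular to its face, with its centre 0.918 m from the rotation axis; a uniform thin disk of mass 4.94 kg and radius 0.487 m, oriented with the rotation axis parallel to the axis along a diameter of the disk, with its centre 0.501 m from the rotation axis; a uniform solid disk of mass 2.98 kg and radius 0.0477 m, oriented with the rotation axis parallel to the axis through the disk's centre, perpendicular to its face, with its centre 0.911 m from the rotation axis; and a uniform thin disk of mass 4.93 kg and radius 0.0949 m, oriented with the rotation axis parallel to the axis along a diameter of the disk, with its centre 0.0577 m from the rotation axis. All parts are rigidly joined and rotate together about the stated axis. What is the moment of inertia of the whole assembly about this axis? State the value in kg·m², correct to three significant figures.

6.08

Rectangular plate: I_cm = (1/12)M(a²+b²) = (1/12)(2.24)[(0.214)² + (0.892)²] = 0.15707 kg·m²; centre at d = 0.918 m, so I = I_cm + Md² gives I = 0.15707 + (2.24)(0.918)² = 2.0448 kg·m².
Thin disk: I_cm = (1/4)MR² = (1/4)(4.94)(0.487)² = 0.2929 kg·m²; centre at d = 0.501 m, so I = I_cm + Md² gives I = 0.2929 + (4.94)(0.501)² = 1.5328 kg·m².
Solid disk: I_cm = (1/2)MR² = (1/2)(2.98)(0.0477)² = 0.0033902 kg·m²; centre at d = 0.911 m, so I = I_cm + Md² gives I = 0.0033902 + (2.98)(0.911)² = 2.4766 kg·m².
Thin disk: I_cm = (1/4)MR² = (1/4)(4.93)(0.0949)² = 0.0111 kg·m²; centre at d = 0.0577 m, so I = I_cm + Md² gives I = 0.0111 + (4.93)(0.0577)² = 0.027513 kg·m².
Total I = 2.0448 + 1.5328 + 2.4766 + 0.027513 = 6.0817 kg·m².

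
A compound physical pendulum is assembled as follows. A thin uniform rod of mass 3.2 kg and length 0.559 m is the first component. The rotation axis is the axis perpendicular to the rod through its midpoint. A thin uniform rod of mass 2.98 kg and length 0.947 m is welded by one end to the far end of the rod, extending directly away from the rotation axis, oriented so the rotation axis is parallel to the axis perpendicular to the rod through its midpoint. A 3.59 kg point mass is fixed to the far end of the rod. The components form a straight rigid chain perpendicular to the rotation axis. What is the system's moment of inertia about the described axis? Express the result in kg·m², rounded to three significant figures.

7.40

Thin rod: I_cm = (1/12)ML² = (1/12)(3.2)(0.559)² = 0.083328 kg·m²; axis through the centre, so I = 0.083328 kg·m².
Thin rod: I_cm = (1/12)ML² = (1/12)(2.98)(0.947)² = 0.22271 kg·m²; centre at d = 0.2795 + 0.4735 = 0.753 m, so the parallel axis theorem gives I = 0.22271 + (2.98)(0.753)² = 1.9124 kg·m².
Point mass: I_cm = 0; centre at d = 0.2795 + 0.4735 + 0.4735 = 1.2265 m, so the parallel axis theorem gives I = 0 + (3.59)(1.2265)² = 5.4004 kg·m².
Total I = 0.083328 + 1.9124 + 5.4004 = 7.3962 kg·m².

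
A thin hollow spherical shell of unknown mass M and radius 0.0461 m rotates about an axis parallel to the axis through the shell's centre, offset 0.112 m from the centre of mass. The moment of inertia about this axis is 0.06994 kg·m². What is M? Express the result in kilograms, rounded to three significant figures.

I = I_cm + Md² = (2/3)MR² + Md² = M·[0.666667·(0.0461)² + (0.112)²] = M·0.013961.
So M = 0.06994 / 0.013961 = 5.0097 kg.

5.01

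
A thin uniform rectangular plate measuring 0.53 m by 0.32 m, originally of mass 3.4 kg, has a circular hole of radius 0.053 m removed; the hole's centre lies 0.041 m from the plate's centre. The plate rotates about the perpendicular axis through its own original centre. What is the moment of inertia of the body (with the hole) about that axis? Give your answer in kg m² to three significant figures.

Unpierced body about its centre: I₀ = (1/12)M(a²+b²) = (1/12)(3.4)[(0.53)² + (0.32)²] = 0.1086 kg m².
The removed disk has mass m = M·πr²/(ab) = (3.4)·π(0.053)²/(0.53·0.32) = 0.17691 kg (same uniform areal density).
Its moment of inertia about the rotation axis (parallel-axis theorem): I_hole = (1/2)mr² + md² = (1/2)(0.17691)(0.053)² + (0.17691)(0.041)² = 0.00054586 kg m².
Treating the hole as negative mass, I = I₀ − I_hole = 0.1086 − 0.00054586 = 0.10806 kg m².

0.108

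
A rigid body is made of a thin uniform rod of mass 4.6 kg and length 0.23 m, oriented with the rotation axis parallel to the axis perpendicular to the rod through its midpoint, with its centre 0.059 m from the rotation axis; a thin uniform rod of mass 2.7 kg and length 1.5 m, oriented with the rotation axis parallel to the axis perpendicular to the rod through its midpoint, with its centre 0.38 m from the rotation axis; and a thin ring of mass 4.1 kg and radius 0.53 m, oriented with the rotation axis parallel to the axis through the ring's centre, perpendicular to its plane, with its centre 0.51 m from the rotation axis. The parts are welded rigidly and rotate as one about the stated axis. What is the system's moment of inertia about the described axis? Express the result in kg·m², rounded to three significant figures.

3.15

Thin rod: I_cm = (1/12)ML² = (1/12)(4.6)(0.23)² = 0.020278 kg·m²; centre at d = 0.059 m, so I = I_cm + Md² gives I = 0.020278 + (4.6)(0.059)² = 0.036291 kg·m².
Thin rod: I_cm = (1/12)ML² = (1/12)(2.7)(1.5)² = 0.50625 kg·m²; centre at d = 0.38 m, so I = I_cm + Md² gives I = 0.50625 + (2.7)(0.38)² = 0.89613 kg·m².
Thin ring: I_cm = MR² = (4.1)(0.53)² = 1.1517 kg·m²; centre at d = 0.51 m, so I = I_cm + Md² gives I = 1.1517 + (4.1)(0.51)² = 2.2181 kg·m².
Total I = 0.036291 + 0.89613 + 2.2181 = 3.1505 kg·m².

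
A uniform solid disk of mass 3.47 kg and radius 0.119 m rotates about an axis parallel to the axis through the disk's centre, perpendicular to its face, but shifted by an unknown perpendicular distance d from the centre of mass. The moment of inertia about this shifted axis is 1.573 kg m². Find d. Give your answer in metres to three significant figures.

About the centre-of-mass axis, I_cm = (1/2)MR² = (1/2)(3.47)(0.119)² = 0.024569 kg m².
Parallel axis theorem: I = I_cm + Md², so Md² = 1.573 − 0.024569 = 1.5484 kg m².
d = √(1.5484 / 3.47) = 0.66801 m.

0.668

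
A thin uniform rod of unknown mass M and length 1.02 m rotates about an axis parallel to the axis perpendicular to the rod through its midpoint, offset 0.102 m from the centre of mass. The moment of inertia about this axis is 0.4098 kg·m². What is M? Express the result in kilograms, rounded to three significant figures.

I = I_cm + Md² = (1/12)ML² + Md² = M·[0.0833333·(1.02)² + (0.102)²] = M·0.097104.
So M = 0.4098 / 0.097104 = 4.2202 kg.

4.22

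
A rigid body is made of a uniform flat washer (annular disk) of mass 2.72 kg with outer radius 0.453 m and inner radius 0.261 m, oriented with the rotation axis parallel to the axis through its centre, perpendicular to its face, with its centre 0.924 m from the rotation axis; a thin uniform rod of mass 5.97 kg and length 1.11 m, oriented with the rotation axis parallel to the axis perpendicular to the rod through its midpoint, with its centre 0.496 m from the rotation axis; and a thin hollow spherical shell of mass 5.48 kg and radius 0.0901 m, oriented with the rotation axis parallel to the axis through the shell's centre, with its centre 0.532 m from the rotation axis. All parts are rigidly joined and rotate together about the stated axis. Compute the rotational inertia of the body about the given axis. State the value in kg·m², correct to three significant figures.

6.36

Annular disk: I_cm = (1/2)M(R²+r²) = (1/2)(2.72)[(0.453)² + (0.261)²] = 0.37173 kg·m²; centre at d = 0.924 m, so the parallel axis theorem gives I = 0.37173 + (2.72)(0.924)² = 2.694 kg·m².
Thin rod: I_cm = (1/12)ML² = (1/12)(5.97)(1.11)² = 0.61297 kg·m²; centre at d = 0.496 m, so the parallel axis theorem gives I = 0.61297 + (5.97)(0.496)² = 2.0817 kg·m².
Spherical shell: I_cm = (2/3)MR² = (2/3)(5.48)(0.0901)² = 0.029658 kg·m²; centre at d = 0.532 m, so the parallel axis theorem gives I = 0.029658 + (5.48)(0.532)² = 1.5806 kg·m².
Total I = 2.694 + 2.0817 + 1.5806 = 6.3563 kg·m².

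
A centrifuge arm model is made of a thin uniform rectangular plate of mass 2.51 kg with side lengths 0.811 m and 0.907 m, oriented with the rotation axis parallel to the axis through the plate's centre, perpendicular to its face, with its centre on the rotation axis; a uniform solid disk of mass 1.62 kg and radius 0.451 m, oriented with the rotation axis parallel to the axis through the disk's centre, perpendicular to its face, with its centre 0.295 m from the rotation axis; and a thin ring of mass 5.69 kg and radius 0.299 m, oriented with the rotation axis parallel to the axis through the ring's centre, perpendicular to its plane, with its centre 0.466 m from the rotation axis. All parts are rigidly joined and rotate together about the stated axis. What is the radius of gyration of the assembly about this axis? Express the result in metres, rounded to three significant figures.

Rectangular plate: I_cm = (1/12)M(a²+b²) = (1/12)(2.51)[(0.811)² + (0.907)²] = 0.30964 kg m²; axis through the centre, so I = 0.30964 kg m².
Solid disk: I_cm = (1/2)MR² = (1/2)(1.62)(0.451)² = 0.16475 kg m²; centre at d = 0.295 m, so I = I_cm + Md² gives I = 0.16475 + (1.62)(0.295)² = 0.30574 kg m².
Thin ring: I_cm = MR² = (5.69)(0.299)² = 0.50869 kg m²; centre at d = 0.466 m, so I = I_cm + Md² gives I = 0.50869 + (5.69)(0.466)² = 1.7443 kg m².
Total I = 2.3597 kg m²; total mass M = 9.82 kg.
k = √(I/M) = √(2.3597/9.82) = 0.4902 m.

0.490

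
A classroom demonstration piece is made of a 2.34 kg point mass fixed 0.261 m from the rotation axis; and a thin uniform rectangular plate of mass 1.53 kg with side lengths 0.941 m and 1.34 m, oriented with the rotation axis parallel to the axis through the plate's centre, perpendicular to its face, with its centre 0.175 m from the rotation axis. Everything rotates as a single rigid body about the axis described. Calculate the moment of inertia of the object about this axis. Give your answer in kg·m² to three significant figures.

Point mass: I_cm = 0; centre at d = 0.261 m, so the parallel axis theorem gives I = 0 + (2.34)(0.261)² = 0.1594 kg·m².
Rectangular plate: I_cm = (1/12)M(a²+b²) = (1/12)(1.53)[(0.941)² + (1.34)²] = 0.34184 kg·m²; centre at d = 0.175 m, so the parallel axis theorem gives I = 0.34184 + (1.53)(0.175)² = 0.38869 kg·m².
Total I = 0.1594 + 0.38869 = 0.5481 kg·m².

0.548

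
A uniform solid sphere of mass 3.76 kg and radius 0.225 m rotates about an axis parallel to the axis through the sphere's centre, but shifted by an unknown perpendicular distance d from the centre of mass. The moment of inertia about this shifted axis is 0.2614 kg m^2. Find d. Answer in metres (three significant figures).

0.222

About the centre-of-mass axis, I_cm = (2/5)MR² = (2/5)(3.76)(0.225)² = 0.07614 kg m^2.
Parallel axis theorem: I = I_cm + Md², so Md² = 0.2614 − 0.07614 = 0.18526 kg m^2.
d = √(0.18526 / 3.76) = 0.22197 m.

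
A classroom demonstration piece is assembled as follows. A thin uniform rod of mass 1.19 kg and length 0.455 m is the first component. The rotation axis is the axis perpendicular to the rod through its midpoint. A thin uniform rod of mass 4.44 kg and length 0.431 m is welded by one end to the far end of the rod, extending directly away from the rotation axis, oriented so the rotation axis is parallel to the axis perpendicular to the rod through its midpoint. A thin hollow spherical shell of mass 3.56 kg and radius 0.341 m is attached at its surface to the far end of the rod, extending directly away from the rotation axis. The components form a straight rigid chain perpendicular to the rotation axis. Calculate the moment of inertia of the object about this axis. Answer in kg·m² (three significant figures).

Thin rod: I_cm = (1/12)ML² = (1/12)(1.19)(0.455)² = 0.02053 kg·m²; axis through the centre, so I = 0.02053 kg·m².
Thin rod: I_cm = (1/12)ML² = (1/12)(4.44)(0.431)² = 0.068732 kg·m²; centre at d = 0.2275 + 0.2155 = 0.443 m, so I = I_cm + Md² gives I = 0.068732 + (4.44)(0.443)² = 0.94008 kg·m².
Spherical shell: I_cm = (2/3)MR² = (2/3)(3.56)(0.341)² = 0.27597 kg·m²; centre at d = 0.2275 + 0.2155 + 0.2155 + 0.341 = 0.9995 m, so I = I_cm + Md² gives I = 0.27597 + (3.56)(0.9995)² = 3.8324 kg·m².
Total I = 0.02053 + 0.94008 + 3.8324 = 4.793 kg·m².

4.79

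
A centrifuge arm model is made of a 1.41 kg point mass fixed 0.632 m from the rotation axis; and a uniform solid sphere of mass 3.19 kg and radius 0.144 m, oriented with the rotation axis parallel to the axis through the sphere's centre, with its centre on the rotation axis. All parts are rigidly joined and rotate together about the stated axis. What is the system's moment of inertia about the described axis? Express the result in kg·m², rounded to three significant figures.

Point mass: I_cm = 0; centre at d = 0.632 m, so I = I_cm + Md² gives I = 0 + (1.41)(0.632)² = 0.56319 kg·m².
Solid sphere: I_cm = (2/5)MR² = (2/5)(3.19)(0.144)² = 0.026459 kg·m²; axis through the centre, so I = 0.026459 kg·m².
Total I = 0.56319 + 0.026459 = 0.58965 kg·m².

0.590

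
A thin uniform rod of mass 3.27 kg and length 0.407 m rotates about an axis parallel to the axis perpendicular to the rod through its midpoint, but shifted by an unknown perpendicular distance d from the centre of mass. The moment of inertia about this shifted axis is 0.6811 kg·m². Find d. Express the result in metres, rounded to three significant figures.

About the centre-of-mass axis, I_cm = (1/12)ML² = (1/12)(3.27)(0.407)² = 0.045139 kg·m².
Parallel axis theorem: I = I_cm + Md², so Md² = 0.6811 − 0.045139 = 0.63596 kg·m².
d = √(0.63596 / 3.27) = 0.441 m.

0.441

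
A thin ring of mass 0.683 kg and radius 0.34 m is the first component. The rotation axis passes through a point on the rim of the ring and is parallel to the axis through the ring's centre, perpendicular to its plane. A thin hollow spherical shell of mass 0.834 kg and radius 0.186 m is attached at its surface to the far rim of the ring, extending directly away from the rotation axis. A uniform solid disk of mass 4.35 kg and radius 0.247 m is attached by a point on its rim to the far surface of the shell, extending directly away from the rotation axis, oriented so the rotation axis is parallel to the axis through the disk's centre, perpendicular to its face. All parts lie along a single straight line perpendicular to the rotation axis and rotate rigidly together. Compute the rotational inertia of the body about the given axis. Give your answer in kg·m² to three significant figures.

8.28

Thin ring: I_cm = MR² = (0.683)(0.34)² = 0.078955 kg·m²; centre at d = 0.34 m, so the parallel axis theorem gives I = 0.078955 + (0.683)(0.34)² = 0.15791 kg·m².
Spherical shell: I_cm = (2/3)MR² = (2/3)(0.834)(0.186)² = 0.019235 kg·m²; centre at d = 0.34 + 0.34 + 0.186 = 0.866 m, so the parallel axis theorem gives I = 0.019235 + (0.834)(0.866)² = 0.6447 kg·m².
Solid disk: I_cm = (1/2)MR² = (1/2)(4.35)(0.247)² = 0.13269 kg·m²; centre at d = 0.34 + 0.34 + 0.186 + 0.186 + 0.247 = 1.299 m, so the parallel axis theorem gives I = 0.13269 + (4.35)(1.299)² = 7.4729 kg·m².
Total I = 0.15791 + 0.6447 + 7.4729 = 8.2755 kg·m².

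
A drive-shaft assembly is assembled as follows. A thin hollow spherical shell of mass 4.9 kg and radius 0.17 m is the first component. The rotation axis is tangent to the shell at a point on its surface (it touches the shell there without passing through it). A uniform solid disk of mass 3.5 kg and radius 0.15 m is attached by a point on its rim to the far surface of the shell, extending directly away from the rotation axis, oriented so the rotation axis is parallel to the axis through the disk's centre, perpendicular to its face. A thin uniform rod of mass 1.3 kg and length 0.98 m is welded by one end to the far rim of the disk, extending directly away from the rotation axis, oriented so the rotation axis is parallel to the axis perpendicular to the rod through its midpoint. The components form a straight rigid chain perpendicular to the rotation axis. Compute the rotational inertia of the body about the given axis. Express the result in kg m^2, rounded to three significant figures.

Spherical shell: I_cm = (2/3)MR² = (2/3)(4.9)(0.17)² = 0.094407 kg m^2; centre at d = 0.17 m, so I = I_cm + Md² gives I = 0.094407 + (4.9)(0.17)² = 0.23602 kg m^2.
Solid disk: I_cm = (1/2)MR² = (1/2)(3.5)(0.15)² = 0.039375 kg m^2; centre at d = 0.17 + 0.17 + 0.15 = 0.49 m, so I = I_cm + Md² gives I = 0.039375 + (3.5)(0.49)² = 0.87972 kg m^2.
Thin rod: I_cm = (1/12)ML² = (1/12)(1.3)(0.98)² = 0.10404 kg m^2; centre at d = 0.17 + 0.17 + 0.15 + 0.15 + 0.49 = 1.13 m, so I = I_cm + Md² gives I = 0.10404 + (1.3)(1.13)² = 1.764 kg m^2.
Total I = 0.23602 + 0.87972 + 1.764 = 2.8798 kg m^2.

2.88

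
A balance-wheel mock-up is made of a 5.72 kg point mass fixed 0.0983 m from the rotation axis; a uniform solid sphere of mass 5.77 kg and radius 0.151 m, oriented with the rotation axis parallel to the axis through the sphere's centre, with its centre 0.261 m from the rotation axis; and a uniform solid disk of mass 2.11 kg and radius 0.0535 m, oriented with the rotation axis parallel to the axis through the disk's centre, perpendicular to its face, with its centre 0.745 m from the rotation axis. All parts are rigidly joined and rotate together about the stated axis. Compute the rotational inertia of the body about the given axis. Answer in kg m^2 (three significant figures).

Point mass: I_cm = 0; centre at d = 0.0983 m, so the parallel axis theorem gives I = 0 + (5.72)(0.0983)² = 0.055272 kg m^2.
Solid sphere: I_cm = (2/5)MR² = (2/5)(5.77)(0.151)² = 0.052625 kg m^2; centre at d = 0.261 m, so the parallel axis theorem gives I = 0.052625 + (5.77)(0.261)² = 0.44568 kg m^2.
Solid disk: I_cm = (1/2)MR² = (1/2)(2.11)(0.0535)² = 0.0030197 kg m^2; centre at d = 0.745 m, so the parallel axis theorem gives I = 0.0030197 + (2.11)(0.745)² = 1.1741 kg m^2.
Total I = 0.055272 + 0.44568 + 1.1741 = 1.6751 kg m^2.

1.68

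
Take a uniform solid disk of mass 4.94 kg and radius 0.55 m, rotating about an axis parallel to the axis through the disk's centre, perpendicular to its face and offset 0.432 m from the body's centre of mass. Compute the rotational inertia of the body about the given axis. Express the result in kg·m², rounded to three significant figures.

1.67

I_cm = (1/2)MR² = (1/2)(4.94)(0.55)² = 0.74718 kg·m²; centre at d = 0.432 m, so the parallel axis theorem gives I = 0.74718 + (4.94)(0.432)² = 1.6691 kg·m².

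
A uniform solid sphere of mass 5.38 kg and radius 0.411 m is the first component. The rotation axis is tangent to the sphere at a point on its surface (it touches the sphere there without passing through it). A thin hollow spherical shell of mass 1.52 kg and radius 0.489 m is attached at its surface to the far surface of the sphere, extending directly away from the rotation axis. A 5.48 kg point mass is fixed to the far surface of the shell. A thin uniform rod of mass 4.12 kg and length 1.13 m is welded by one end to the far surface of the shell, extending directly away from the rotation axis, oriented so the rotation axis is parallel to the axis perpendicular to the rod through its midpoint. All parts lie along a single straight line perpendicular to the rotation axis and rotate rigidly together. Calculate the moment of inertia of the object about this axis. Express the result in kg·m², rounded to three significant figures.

Solid sphere: I_cm = (2/5)MR² = (2/5)(5.38)(0.411)² = 0.36352 kg·m²; centre at d = 0.411 m, so the parallel axis theorem gives I = 0.36352 + (5.38)(0.411)² = 1.2723 kg·m².
Spherical shell: I_cm = (2/3)MR² = (2/3)(1.52)(0.489)² = 0.24231 kg·m²; centre at d = 0.411 + 0.411 + 0.489 = 1.311 m, so the parallel axis theorem gives I = 0.24231 + (1.52)(1.311)² = 2.8548 kg·m².
Point mass: I_cm = 0; centre at d = 0.411 + 0.411 + 0.489 + 0.489 = 1.8 m, so the parallel axis theorem gives I = 0 + (5.48)(1.8)² = 17.755 kg·m².
Thin rod: I_cm = (1/12)ML² = (1/12)(4.12)(1.13)² = 0.4384 kg·m²; centre at d = 0.411 + 0.411 + 0.489 + 0.489 + 0.565 = 2.365 m, so the parallel axis theorem gives I = 0.4384 + (4.12)(2.365)² = 23.482 kg·m².
Total I = 1.2723 + 2.8548 + 17.755 + 23.482 = 45.365 kg·m².

45.4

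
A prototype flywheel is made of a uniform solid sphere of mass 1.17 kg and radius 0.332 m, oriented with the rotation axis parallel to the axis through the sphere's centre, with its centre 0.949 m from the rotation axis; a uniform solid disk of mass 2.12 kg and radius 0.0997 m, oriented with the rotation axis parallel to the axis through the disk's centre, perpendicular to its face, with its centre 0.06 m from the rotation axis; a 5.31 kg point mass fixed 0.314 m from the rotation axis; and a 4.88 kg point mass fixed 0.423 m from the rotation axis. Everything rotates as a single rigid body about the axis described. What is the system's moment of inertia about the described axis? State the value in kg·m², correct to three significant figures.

2.52

Solid sphere: I_cm = (2/5)MR² = (2/5)(1.17)(0.332)² = 0.051585 kg·m²; centre at d = 0.949 m, so the parallel axis theorem gives I = 0.051585 + (1.17)(0.949)² = 1.1053 kg·m².
Solid disk: I_cm = (1/2)MR² = (1/2)(2.12)(0.0997)² = 0.010536 kg·m²; centre at d = 0.06 m, so the parallel axis theorem gives I = 0.010536 + (2.12)(0.06)² = 0.018168 kg·m².
Point mass: I_cm = 0; centre at d = 0.314 m, so the parallel axis theorem gives I = 0 + (5.31)(0.314)² = 0.52354 kg·m².
Point mass: I_cm = 0; centre at d = 0.423 m, so the parallel axis theorem gives I = 0 + (4.88)(0.423)² = 0.87317 kg·m².
Total I = 1.1053 + 0.018168 + 0.52354 + 0.87317 = 2.5202 kg·m².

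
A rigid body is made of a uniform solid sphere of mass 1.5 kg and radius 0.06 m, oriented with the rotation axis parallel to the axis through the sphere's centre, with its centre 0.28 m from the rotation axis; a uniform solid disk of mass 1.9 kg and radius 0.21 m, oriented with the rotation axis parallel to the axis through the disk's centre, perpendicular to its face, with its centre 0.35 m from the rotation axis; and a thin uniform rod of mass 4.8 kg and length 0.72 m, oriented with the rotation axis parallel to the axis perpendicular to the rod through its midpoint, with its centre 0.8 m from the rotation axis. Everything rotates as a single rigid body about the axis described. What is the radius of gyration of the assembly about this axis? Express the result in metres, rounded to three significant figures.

0.669

Solid sphere: I_cm = (2/5)MR² = (2/5)(1.5)(0.06)² = 0.00216 kg·m²; centre at d = 0.28 m, so I = I_cm + Md² gives I = 0.00216 + (1.5)(0.28)² = 0.11976 kg·m².
Solid disk: I_cm = (1/2)MR² = (1/2)(1.9)(0.21)² = 0.041895 kg·m²; centre at d = 0.35 m, so I = I_cm + Md² gives I = 0.041895 + (1.9)(0.35)² = 0.27464 kg·m².
Thin rod: I_cm = (1/12)ML² = (1/12)(4.8)(0.72)² = 0.20736 kg·m²; centre at d = 0.8 m, so I = I_cm + Md² gives I = 0.20736 + (4.8)(0.8)² = 3.2794 kg·m².
Total I = 3.6738 kg·m²; total mass M = 8.2 kg.
k = √(I/M) = √(3.6738/8.2) = 0.66934 m.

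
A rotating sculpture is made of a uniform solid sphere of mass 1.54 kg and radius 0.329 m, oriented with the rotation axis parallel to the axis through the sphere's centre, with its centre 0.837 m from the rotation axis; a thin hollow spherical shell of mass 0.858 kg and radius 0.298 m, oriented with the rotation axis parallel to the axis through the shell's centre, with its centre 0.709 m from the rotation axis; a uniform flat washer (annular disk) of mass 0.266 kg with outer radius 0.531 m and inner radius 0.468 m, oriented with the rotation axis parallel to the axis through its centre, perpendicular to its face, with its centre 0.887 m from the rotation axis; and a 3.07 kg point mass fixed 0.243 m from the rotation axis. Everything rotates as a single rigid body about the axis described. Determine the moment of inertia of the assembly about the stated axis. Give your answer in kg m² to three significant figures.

Solid sphere: I_cm = (2/5)MR² = (2/5)(1.54)(0.329)² = 0.066676 kg m²; centre at d = 0.837 m, so the parallel axis theorem gives I = 0.066676 + (1.54)(0.837)² = 1.1456 kg m².
Spherical shell: I_cm = (2/3)MR² = (2/3)(0.858)(0.298)² = 0.050796 kg m²; centre at d = 0.709 m, so the parallel axis theorem gives I = 0.050796 + (0.858)(0.709)² = 0.4821 kg m².
Annular disk: I_cm = (1/2)M(R²+r²) = (1/2)(0.266)[(0.531)² + (0.468)²] = 0.066631 kg m²; centre at d = 0.887 m, so the parallel axis theorem gives I = 0.066631 + (0.266)(0.887)² = 0.27591 kg m².
Point mass: I_cm = 0; centre at d = 0.243 m, so the parallel axis theorem gives I = 0 + (3.07)(0.243)² = 0.18128 kg m².
Total I = 1.1456 + 0.4821 + 0.27591 + 0.18128 = 2.0848 kg m².

2.08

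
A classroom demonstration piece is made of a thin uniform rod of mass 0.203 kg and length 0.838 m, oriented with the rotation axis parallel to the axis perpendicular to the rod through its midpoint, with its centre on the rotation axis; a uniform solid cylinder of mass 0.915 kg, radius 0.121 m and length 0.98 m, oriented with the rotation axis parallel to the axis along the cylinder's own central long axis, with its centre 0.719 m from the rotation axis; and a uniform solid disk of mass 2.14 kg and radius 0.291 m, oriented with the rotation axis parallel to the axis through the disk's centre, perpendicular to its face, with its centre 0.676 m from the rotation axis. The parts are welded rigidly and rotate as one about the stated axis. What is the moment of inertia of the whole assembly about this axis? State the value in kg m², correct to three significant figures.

1.56

Thin rod: I_cm = (1/12)ML² = (1/12)(0.203)(0.838)² = 0.01188 kg m²; axis through the centre, so I = 0.01188 kg m².
Solid cylinder: I_cm = (1/2)MR² = (1/2)(0.915)(0.121)² = 0.0066983 kg m²; centre at d = 0.719 m, so I = I_cm + Md² gives I = 0.0066983 + (0.915)(0.719)² = 0.47972 kg m².
Solid disk: I_cm = (1/2)MR² = (1/2)(2.14)(0.291)² = 0.090609 kg m²; centre at d = 0.676 m, so I = I_cm + Md² gives I = 0.090609 + (2.14)(0.676)² = 1.0685 kg m².
Total I = 0.01188 + 0.47972 + 1.0685 = 1.5601 kg m².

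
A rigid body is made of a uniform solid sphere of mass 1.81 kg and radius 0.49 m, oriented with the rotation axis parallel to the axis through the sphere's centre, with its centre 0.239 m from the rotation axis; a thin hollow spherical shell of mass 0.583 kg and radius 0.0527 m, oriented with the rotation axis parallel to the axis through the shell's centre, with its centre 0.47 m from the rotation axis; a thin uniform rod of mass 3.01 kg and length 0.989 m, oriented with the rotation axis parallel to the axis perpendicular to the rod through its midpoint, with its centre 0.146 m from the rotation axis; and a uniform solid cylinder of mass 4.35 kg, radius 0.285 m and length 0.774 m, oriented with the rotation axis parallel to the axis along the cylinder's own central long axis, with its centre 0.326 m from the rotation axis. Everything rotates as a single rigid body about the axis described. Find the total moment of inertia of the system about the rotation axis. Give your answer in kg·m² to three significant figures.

1.36

Solid sphere: I_cm = (2/5)MR² = (2/5)(1.81)(0.49)² = 0.17383 kg·m²; centre at d = 0.239 m, so the parallel axis theorem gives I = 0.17383 + (1.81)(0.239)² = 0.27722 kg·m².
Spherical shell: I_cm = (2/3)MR² = (2/3)(0.583)(0.0527)² = 0.0010794 kg·m²; centre at d = 0.47 m, so the parallel axis theorem gives I = 0.0010794 + (0.583)(0.47)² = 0.12986 kg·m².
Thin rod: I_cm = (1/12)ML² = (1/12)(3.01)(0.989)² = 0.24535 kg·m²; centre at d = 0.146 m, so the parallel axis theorem gives I = 0.24535 + (3.01)(0.146)² = 0.30951 kg·m².
Solid cylinder: I_cm = (1/2)MR² = (1/2)(4.35)(0.285)² = 0.17666 kg·m²; centre at d = 0.326 m, so the parallel axis theorem gives I = 0.17666 + (4.35)(0.326)² = 0.63896 kg·m².
Total I = 0.27722 + 0.12986 + 0.30951 + 0.63896 = 1.3556 kg·m².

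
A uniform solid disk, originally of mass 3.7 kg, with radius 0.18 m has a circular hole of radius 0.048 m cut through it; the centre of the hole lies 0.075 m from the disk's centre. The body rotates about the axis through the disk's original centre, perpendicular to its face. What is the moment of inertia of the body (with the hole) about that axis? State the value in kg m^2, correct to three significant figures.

0.0582

Unpierced body about its centre: I₀ = (1/2)MR² = (1/2)(3.7)(0.18)² = 0.05994 kg m^2.
The removed disk has mass m = M·(r/R)² = (3.7)(0.048/0.18)² = 0.26311 kg (same uniform areal density).
Its moment of inertia about the rotation axis (parallel-axis theorem): I_hole = (1/2)mr² + md² = (1/2)(0.26311)(0.048)² + (0.26311)(0.075)² = 0.0017831 kg m^2.
Treating the hole as negative mass, I = I₀ − I_hole = 0.05994 − 0.0017831 = 0.058157 kg m^2.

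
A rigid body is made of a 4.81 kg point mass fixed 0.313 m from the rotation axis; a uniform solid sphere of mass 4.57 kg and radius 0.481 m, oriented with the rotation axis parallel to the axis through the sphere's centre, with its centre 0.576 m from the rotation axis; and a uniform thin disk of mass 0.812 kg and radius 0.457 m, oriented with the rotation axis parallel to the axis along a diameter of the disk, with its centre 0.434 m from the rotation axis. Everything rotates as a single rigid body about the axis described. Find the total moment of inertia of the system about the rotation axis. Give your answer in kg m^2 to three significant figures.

2.61

Point mass: I_cm = 0; centre at d = 0.313 m, so I = I_cm + Md² gives I = 0 + (4.81)(0.313)² = 0.47123 kg m^2.
Solid sphere: I_cm = (2/5)MR² = (2/5)(4.57)(0.481)² = 0.42293 kg m^2; centre at d = 0.576 m, so I = I_cm + Md² gives I = 0.42293 + (4.57)(0.576)² = 1.9391 kg m^2.
Thin disk: I_cm = (1/4)MR² = (1/4)(0.812)(0.457)² = 0.042396 kg m^2; centre at d = 0.434 m, so I = I_cm + Md² gives I = 0.042396 + (0.812)(0.434)² = 0.19534 kg m^2.
Total I = 0.47123 + 1.9391 + 0.19534 = 2.6057 kg m^2.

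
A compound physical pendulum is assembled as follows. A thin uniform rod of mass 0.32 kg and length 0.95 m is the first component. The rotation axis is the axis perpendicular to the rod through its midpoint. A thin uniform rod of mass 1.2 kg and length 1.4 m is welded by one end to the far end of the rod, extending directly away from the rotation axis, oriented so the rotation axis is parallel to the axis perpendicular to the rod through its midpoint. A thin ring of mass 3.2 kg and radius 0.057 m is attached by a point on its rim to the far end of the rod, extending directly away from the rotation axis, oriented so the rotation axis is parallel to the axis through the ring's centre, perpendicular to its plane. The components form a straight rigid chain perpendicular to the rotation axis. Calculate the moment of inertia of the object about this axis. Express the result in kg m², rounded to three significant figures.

Thin rod: I_cm = (1/12)ML² = (1/12)(0.32)(0.95)² = 0.024067 kg m²; axis through the centre, so I = 0.024067 kg m².
Thin rod: I_cm = (1/12)ML² = (1/12)(1.2)(1.4)² = 0.196 kg m²; centre at d = 0.475 + 0.7 = 1.175 m, so I = I_cm + Md² gives I = 0.196 + (1.2)(1.175)² = 1.8527 kg m².
Thin ring: I_cm = MR² = (3.2)(0.057)² = 0.010397 kg m²; centre at d = 0.475 + 0.7 + 0.7 + 0.057 = 1.932 m, so I = I_cm + Md² gives I = 0.010397 + (3.2)(1.932)² = 11.955 kg m².
Total I = 0.024067 + 1.8527 + 11.955 = 13.832 kg m².

13.8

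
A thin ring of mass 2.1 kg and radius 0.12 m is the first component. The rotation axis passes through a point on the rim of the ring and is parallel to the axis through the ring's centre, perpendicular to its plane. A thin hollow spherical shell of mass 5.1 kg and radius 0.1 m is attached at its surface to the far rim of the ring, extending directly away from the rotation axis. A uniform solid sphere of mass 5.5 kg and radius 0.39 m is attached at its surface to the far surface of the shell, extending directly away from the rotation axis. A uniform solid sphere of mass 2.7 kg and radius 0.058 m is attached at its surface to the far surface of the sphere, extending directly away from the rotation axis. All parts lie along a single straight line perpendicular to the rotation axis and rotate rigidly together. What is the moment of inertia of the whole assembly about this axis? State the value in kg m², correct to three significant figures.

9.22

Thin ring: I_cm = MR² = (2.1)(0.12)² = 0.03024 kg m²; centre at d = 0.12 m, so the parallel axis theorem gives I = 0.03024 + (2.1)(0.12)² = 0.06048 kg m².
Spherical shell: I_cm = (2/3)MR² = (2/3)(5.1)(0.1)² = 0.034 kg m²; centre at d = 0.12 + 0.12 + 0.1 = 0.34 m, so the parallel axis theorem gives I = 0.034 + (5.1)(0.34)² = 0.62356 kg m².
Solid sphere: I_cm = (2/5)MR² = (2/5)(5.5)(0.39)² = 0.33462 kg m²; centre at d = 0.12 + 0.12 + 0.1 + 0.1 + 0.39 = 0.83 m, so the parallel axis theorem gives I = 0.33462 + (5.5)(0.83)² = 4.1236 kg m².
Solid sphere: I_cm = (2/5)MR² = (2/5)(2.7)(0.058)² = 0.0036331 kg m²; centre at d = 0.12 + 0.12 + 0.1 + 0.1 + 0.39 + 0.39 + 0.058 = 1.278 m, so the parallel axis theorem gives I = 0.0036331 + (2.7)(1.278)² = 4.4135 kg m².
Total I = 0.06048 + 0.62356 + 4.1236 + 4.4135 = 9.2211 kg m².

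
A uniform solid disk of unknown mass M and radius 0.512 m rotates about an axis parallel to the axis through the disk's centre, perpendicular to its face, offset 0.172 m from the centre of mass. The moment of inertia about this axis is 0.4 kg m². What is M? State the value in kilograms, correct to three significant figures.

2.49

I = I_cm + Md² = (1/2)MR² + Md² = M·[0.5·(0.512)² + (0.172)²] = M·0.16066.
So M = 0.4 / 0.16066 = 2.4898 kg.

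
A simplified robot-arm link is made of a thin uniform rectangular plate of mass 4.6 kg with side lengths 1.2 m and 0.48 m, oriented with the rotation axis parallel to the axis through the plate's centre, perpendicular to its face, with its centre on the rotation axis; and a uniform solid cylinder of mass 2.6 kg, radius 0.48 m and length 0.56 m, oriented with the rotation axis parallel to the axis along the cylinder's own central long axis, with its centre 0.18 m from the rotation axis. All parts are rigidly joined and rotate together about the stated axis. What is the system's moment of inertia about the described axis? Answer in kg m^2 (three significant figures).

Rectangular plate: I_cm = (1/12)M(a²+b²) = (1/12)(4.6)[(1.2)² + (0.48)²] = 0.64032 kg m^2; axis through the centre, so I = 0.64032 kg m^2.
Solid cylinder: I_cm = (1/2)MR² = (1/2)(2.6)(0.48)² = 0.29952 kg m^2; centre at d = 0.18 m, so I = I_cm + Md² gives I = 0.29952 + (2.6)(0.18)² = 0.38376 kg m^2.
Total I = 0.64032 + 0.38376 = 1.0241 kg m^2.

1.02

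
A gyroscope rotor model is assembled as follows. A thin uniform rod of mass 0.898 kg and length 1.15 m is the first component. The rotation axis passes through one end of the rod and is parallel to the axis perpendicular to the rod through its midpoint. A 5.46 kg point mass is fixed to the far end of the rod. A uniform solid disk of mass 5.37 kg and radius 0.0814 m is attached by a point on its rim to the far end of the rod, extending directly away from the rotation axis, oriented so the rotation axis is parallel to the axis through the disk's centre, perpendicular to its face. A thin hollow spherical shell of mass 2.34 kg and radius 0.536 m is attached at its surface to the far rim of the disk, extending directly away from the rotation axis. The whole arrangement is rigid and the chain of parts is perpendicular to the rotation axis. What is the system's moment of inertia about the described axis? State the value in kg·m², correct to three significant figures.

Thin rod: I_cm = (1/12)ML² = (1/12)(0.898)(1.15)² = 0.098967 kg·m²; centre at d = 0.575 m, so I = I_cm + Md² gives I = 0.098967 + (0.898)(0.575)² = 0.39587 kg·m².
Point mass: I_cm = 0; centre at d = 0.575 + 0.575 = 1.15 m, so I = I_cm + Md² gives I = 0 + (5.46)(1.15)² = 7.2208 kg·m².
Solid disk: I_cm = (1/2)MR² = (1/2)(5.37)(0.0814)² = 0.017791 kg·m²; centre at d = 0.575 + 0.575 + 0.0814 = 1.2314 m, so I = I_cm + Md² gives I = 0.017791 + (5.37)(1.2314)² = 8.1606 kg·m².
Spherical shell: I_cm = (2/3)MR² = (2/3)(2.34)(0.536)² = 0.44818 kg·m²; centre at d = 0.575 + 0.575 + 0.0814 + 0.0814 + 0.536 = 1.8488 m, so I = I_cm + Md² gives I = 0.44818 + (2.34)(1.8488)² = 8.4464 kg·m².
Total I = 0.39587 + 7.2208 + 8.1606 + 8.4464 = 24.224 kg·m².

24.2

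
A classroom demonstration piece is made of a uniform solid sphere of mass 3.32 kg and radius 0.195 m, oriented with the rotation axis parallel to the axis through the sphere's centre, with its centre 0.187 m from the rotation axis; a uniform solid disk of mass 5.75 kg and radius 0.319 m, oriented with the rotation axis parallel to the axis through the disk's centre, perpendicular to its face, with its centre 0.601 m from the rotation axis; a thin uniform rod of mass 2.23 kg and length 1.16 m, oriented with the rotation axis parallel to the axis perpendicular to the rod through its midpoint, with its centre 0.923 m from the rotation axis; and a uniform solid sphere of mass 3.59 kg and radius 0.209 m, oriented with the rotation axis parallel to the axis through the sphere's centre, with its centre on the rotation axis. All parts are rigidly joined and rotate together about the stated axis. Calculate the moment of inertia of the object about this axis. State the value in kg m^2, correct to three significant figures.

Solid sphere: I_cm = (2/5)MR² = (2/5)(3.32)(0.195)² = 0.050497 kg m^2; centre at d = 0.187 m, so the parallel axis theorem gives I = 0.050497 + (3.32)(0.187)² = 0.16659 kg m^2.
Solid disk: I_cm = (1/2)MR² = (1/2)(5.75)(0.319)² = 0.29256 kg m^2; centre at d = 0.601 m, so the parallel axis theorem gives I = 0.29256 + (5.75)(0.601)² = 2.3695 kg m^2.
Thin rod: I_cm = (1/12)ML² = (1/12)(2.23)(1.16)² = 0.25006 kg m^2; centre at d = 0.923 m, so the parallel axis theorem gives I = 0.25006 + (2.23)(0.923)² = 2.1499 kg m^2.
Solid sphere: I_cm = (2/5)MR² = (2/5)(3.59)(0.209)² = 0.062726 kg m^2; axis through the centre, so I = 0.062726 kg m^2.
Total I = 0.16659 + 2.3695 + 2.1499 + 0.062726 = 4.7486 kg m^2.

4.75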